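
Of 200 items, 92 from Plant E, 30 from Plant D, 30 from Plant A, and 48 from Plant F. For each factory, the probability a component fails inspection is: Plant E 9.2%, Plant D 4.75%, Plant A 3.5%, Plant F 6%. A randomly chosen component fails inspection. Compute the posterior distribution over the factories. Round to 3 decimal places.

Plant E 0.612, Plant D 0.103, Plant A 0.076, Plant F 0.208

Prior × likelihood for each hypothesis:
  Plant E: 0.46 × 0.092 = 0.04232
  Plant D: 0.15 × 0.0475 = 0.007125
  Plant A: 0.15 × 0.035 = 0.00525
  Plant F: 0.24 × 0.06 = 0.0144
Sum = 0.069095.
P(Plant E | nonconforming) = 0.04232/0.069095 ≈ 0.612
P(Plant D | nonconforming) = 0.007125/0.069095 ≈ 0.103
P(Plant A | nonconforming) = 0.00525/0.069095 ≈ 0.076
P(Plant F | nonconforming) = 0.0144/0.069095 ≈ 0.208
(Check: 0.612+0.103+0.076+0.208 = 0.999.)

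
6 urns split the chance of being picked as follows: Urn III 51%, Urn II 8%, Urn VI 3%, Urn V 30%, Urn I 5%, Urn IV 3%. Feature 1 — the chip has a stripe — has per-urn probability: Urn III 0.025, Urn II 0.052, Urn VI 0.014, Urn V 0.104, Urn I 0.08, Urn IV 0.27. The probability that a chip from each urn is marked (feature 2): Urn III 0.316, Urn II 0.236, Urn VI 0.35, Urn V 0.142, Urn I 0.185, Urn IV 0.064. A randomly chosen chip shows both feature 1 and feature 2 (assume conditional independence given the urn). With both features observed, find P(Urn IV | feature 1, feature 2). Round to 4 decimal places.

Unnormalized posteriors (prior × likelihood):
  Urn III: 0.51 × 0.025 × 0.316 = 0.004029
  Urn II: 0.08 × 0.052 × 0.236 = 0.00098176
  Urn VI: 0.03 × 0.014 × 0.35 = 0.000147
  Urn V: 0.3 × 0.104 × 0.142 = 0.0044304
  Urn I: 0.05 × 0.08 × 0.185 = 0.00074
  Urn IV: 0.03 × 0.27 × 0.064 = 0.0005184
Normalizing constant = 0.01084656.
P(Urn IV | evidence) = 0.0005184 / 0.01084656 ≈ 0.0478.

0.0478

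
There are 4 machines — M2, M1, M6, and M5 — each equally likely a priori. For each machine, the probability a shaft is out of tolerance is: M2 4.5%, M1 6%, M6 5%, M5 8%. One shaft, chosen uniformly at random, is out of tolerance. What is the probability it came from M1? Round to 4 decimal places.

0.2553

With a uniform prior (1/4 each), posterior ∝ likelihood:
  M2: 0.045
  M1: 0.06
  M6: 0.05
  M5: 0.08
Total = 0.235.
P(M1 | evidence) = 0.06 / 0.235 ≈ 0.2553.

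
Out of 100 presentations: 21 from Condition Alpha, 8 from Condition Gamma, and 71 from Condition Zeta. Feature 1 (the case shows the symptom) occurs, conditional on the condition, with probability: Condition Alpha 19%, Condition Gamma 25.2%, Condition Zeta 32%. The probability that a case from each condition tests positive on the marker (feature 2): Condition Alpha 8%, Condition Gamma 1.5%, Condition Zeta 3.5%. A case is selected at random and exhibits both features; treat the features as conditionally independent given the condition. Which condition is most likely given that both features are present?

Unnormalized posteriors (prior × likelihood):
  Condition Alpha: 0.21 × 0.19 × 0.08 = 0.003192
  Condition Gamma: 0.08 × 0.252 × 0.015 = 0.0003024
  Condition Zeta: 0.71 × 0.32 × 0.035 = 0.007952
Sum = 0.0114464.
Largest term belongs to Condition Zeta, so Condition Zeta is most probable.

Condition Zeta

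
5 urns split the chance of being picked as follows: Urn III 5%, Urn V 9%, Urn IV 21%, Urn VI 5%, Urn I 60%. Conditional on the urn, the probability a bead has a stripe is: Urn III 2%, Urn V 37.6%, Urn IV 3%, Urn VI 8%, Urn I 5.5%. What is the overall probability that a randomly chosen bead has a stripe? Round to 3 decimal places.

By Bayes' rule, posterior ∝ prior × likelihood:
  Urn III: 0.05 × 0.02 = 0.001
  Urn V: 0.09 × 0.376 = 0.03384
  Urn IV: 0.21 × 0.03 = 0.0063
  Urn VI: 0.05 × 0.08 = 0.004
  Urn I: 0.6 × 0.055 = 0.033
P(striped) = 0.001 + 0.03384 + 0.0063 + 0.004 + 0.033 = 0.07814 → 0.078.

0.078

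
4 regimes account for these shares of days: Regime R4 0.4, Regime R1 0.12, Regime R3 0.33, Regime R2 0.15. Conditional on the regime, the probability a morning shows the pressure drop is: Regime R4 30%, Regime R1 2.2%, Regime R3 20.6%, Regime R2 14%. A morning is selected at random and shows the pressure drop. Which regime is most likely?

Unnormalized posteriors (prior × likelihood):
  Regime R4: 0.4 × 0.3 = 0.12
  Regime R1: 0.12 × 0.022 = 0.00264
  Regime R3: 0.33 × 0.206 = 0.06798
  Regime R2: 0.15 × 0.14 = 0.021
Normalizing constant = 0.21162.
Largest term belongs to Regime R4, so Regime R4 is most probable.

Regime R4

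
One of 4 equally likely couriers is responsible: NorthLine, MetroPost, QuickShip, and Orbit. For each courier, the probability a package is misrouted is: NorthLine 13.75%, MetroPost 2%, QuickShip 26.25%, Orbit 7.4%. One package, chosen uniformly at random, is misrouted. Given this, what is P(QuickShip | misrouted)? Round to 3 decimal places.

0.531

Since the prior is uniform, the posterior is proportional to the likelihood:
  NorthLine: 0.1375
  MetroPost: 0.02
  QuickShip: 0.2625
  Orbit: 0.074
Sum = 0.494.
P(QuickShip | evidence) = 0.2625 / 0.494 ≈ 0.531.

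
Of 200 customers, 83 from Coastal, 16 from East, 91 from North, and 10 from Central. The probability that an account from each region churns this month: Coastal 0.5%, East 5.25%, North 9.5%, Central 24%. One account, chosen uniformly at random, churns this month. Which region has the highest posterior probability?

By Bayes' rule, posterior ∝ prior × likelihood:
  Coastal: 0.415 × 0.005 = 0.002075
  East: 0.08 × 0.0525 = 0.0042
  North: 0.455 × 0.095 = 0.043225
  Central: 0.05 × 0.24 = 0.012
Sum = 0.0615.
Largest term belongs to North, so North is most probable.

North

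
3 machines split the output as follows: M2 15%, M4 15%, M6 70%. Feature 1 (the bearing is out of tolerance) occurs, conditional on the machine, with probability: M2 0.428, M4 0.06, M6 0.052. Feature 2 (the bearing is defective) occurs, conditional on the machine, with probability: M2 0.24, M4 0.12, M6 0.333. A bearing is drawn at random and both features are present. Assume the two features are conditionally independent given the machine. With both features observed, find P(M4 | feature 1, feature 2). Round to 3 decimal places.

Compute prior × likelihood for every hypothesis:
  M2: 0.15 × 0.428 × 0.24 = 0.015408
  M4: 0.15 × 0.06 × 0.12 = 0.00108
  M6: 0.7 × 0.052 × 0.333 = 0.0121212
Total = 0.0286092.
P(M4 | evidence) = 0.00108 / 0.0286092 ≈ 0.038.

0.038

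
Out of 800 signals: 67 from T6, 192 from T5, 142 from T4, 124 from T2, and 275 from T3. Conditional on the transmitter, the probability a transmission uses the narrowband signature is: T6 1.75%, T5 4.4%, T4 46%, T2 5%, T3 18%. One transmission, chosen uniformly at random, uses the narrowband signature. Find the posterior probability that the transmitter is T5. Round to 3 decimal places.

0.065

Prior × likelihood for each hypothesis:
  T6: 0.08375 × 0.0175 = 0.001465625
  T5: 0.24 × 0.044 = 0.01056
  T4: 0.1775 × 0.46 = 0.08165
  T2: 0.155 × 0.05 = 0.00775
  T3: 0.34375 × 0.18 = 0.061875
Total = 0.163300625.
P(T5 | evidence) = 0.01056 / 0.163300625 ≈ 0.065.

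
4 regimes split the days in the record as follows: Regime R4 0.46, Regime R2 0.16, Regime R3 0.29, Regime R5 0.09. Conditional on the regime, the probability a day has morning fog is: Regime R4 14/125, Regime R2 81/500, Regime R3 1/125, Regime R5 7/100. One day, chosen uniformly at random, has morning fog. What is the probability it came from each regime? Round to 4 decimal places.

Regime R4 0.5987, Regime R2 0.3012, Regime R3 0.0270, Regime R5 0.0732

Prior × likelihood for each hypothesis:
  Regime R4: 0.46 × 0.112 = 0.05152
  Regime R2: 0.16 × 0.162 = 0.02592
  Regime R3: 0.29 × 0.008 = 0.00232
  Regime R5: 0.09 × 0.07 = 0.0063
Normalizing constant = 0.08606.
P(Regime R4 | fog) = 0.05152/0.08606 ≈ 0.5987
P(Regime R2 | fog) = 0.02592/0.08606 ≈ 0.3012
P(Regime R3 | fog) = 0.00232/0.08606 ≈ 0.0270
P(Regime R5 | fog) = 0.0063/0.08606 ≈ 0.0732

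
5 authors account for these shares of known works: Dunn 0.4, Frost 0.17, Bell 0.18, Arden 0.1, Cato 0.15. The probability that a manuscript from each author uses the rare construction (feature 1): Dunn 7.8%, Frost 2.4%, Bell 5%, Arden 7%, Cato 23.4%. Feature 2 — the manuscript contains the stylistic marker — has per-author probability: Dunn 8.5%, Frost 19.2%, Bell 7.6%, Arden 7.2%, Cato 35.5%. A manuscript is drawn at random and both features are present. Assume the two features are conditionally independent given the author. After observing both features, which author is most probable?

Compute prior × likelihood for every hypothesis:
  Dunn: 0.4 × 0.078 × 0.085 = 0.002652
  Frost: 0.17 × 0.024 × 0.192 = 0.00078336
  Bell: 0.18 × 0.05 × 0.076 = 0.000684
  Arden: 0.1 × 0.07 × 0.072 = 0.000504
  Cato: 0.15 × 0.234 × 0.355 = 0.0124605
Total = 0.01708386.
Largest term belongs to Cato, so Cato is most probable.

Cato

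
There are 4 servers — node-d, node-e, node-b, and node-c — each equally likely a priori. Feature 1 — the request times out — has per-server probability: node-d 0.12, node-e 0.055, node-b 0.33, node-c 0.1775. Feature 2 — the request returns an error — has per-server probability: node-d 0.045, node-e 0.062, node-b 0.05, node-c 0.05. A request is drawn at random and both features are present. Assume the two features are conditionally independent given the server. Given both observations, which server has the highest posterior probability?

With a uniform prior (1/4 each), posterior ∝ likelihood:
  node-d: 0.12 × 0.045 = 0.0054
  node-e: 0.055 × 0.062 = 0.00341
  node-b: 0.33 × 0.05 = 0.0165
  node-c: 0.1775 × 0.05 = 0.008875
Sum = 0.034185.
Largest term belongs to node-b, so node-b is most probable.

node-b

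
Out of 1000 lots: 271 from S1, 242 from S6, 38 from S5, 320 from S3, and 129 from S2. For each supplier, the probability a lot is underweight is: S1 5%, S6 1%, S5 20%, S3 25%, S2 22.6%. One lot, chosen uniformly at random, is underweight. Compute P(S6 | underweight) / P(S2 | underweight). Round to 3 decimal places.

Prior × likelihood for each hypothesis:
  S1: 0.271 × 0.05 = 0.01355
  S6: 0.242 × 0.01 = 0.00242
  S5: 0.038 × 0.2 = 0.0076
  S3: 0.32 × 0.25 = 0.08
  S2: 0.129 × 0.226 = 0.029154
Total = 0.132724.
The ratio is 0.00242 / 0.029154 (the normalizer cancels) = 0.083.

0.083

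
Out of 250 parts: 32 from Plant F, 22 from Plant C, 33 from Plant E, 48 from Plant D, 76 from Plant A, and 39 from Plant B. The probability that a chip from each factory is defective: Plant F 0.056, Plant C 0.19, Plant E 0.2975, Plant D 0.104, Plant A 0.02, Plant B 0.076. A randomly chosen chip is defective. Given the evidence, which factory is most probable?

By Bayes' rule, posterior ∝ prior × likelihood:
  Plant F: 0.128 × 0.056 = 0.007168
  Plant C: 0.088 × 0.19 = 0.01672
  Plant E: 0.132 × 0.2975 = 0.03927
  Plant D: 0.192 × 0.104 = 0.019968
  Plant A: 0.304 × 0.02 = 0.00608
  Plant B: 0.156 × 0.076 = 0.011856
Normalizing constant = 0.101062.
Largest term belongs to Plant E, so Plant E is most probable.

Plant E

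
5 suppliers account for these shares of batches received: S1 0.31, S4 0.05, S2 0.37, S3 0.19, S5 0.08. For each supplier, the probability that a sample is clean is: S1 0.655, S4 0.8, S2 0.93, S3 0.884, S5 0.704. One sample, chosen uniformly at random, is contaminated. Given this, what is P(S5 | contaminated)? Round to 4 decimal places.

0.1256

Taking complements, P(contaminated | each) = S1 0.345, S4 0.2, S2 0.07, S3 0.116, S5 0.296.
Compute prior × likelihood for every hypothesis:
  S1: 0.31 × 0.345 = 0.10695
  S4: 0.05 × 0.2 = 0.01
  S2: 0.37 × 0.07 = 0.0259
  S3: 0.19 × 0.116 = 0.02204
  S5: 0.08 × 0.296 = 0.02368
Total = 0.18857.
P(S5 | evidence) = 0.02368 / 0.18857 ≈ 0.1256.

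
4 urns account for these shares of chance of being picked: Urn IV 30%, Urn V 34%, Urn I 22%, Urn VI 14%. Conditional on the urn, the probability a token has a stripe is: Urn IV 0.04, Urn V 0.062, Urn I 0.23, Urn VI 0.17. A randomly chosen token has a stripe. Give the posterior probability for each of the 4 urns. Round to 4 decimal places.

By Bayes' rule, posterior ∝ prior × likelihood:
  Urn IV: 0.3 × 0.04 = 0.012
  Urn V: 0.34 × 0.062 = 0.02108
  Urn I: 0.22 × 0.23 = 0.0506
  Urn VI: 0.14 × 0.17 = 0.0238
Sum = 0.10748.
P(Urn IV | striped) = 0.012/0.10748 ≈ 0.1116
P(Urn V | striped) = 0.02108/0.10748 ≈ 0.1961
P(Urn I | striped) = 0.0506/0.10748 ≈ 0.4708
P(Urn VI | striped) = 0.0238/0.10748 ≈ 0.2214

Urn IV 0.1116, Urn V 0.1961, Urn I 0.4708, Urn VI 0.2214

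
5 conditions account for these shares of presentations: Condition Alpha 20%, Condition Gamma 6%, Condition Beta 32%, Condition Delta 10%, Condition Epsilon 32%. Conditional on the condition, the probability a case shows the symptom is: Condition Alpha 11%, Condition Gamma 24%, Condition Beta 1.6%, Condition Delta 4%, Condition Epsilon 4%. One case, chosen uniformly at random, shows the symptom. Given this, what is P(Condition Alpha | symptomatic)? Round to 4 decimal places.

0.3772

By Bayes' rule, posterior ∝ prior × likelihood:
  Condition Alpha: 0.2 × 0.11 = 0.022
  Condition Gamma: 0.06 × 0.24 = 0.0144
  Condition Beta: 0.32 × 0.016 = 0.00512
  Condition Delta: 0.1 × 0.04 = 0.004
  Condition Epsilon: 0.32 × 0.04 = 0.0128
Sum = 0.05832.
P(Condition Alpha | evidence) = 0.022 / 0.05832 ≈ 0.3772.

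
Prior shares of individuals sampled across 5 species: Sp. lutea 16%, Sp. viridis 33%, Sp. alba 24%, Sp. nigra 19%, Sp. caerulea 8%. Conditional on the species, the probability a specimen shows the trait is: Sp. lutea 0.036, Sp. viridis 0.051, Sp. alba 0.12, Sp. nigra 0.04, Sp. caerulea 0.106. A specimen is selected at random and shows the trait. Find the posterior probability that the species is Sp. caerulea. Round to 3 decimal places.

0.126

Unnormalized posteriors (prior × likelihood):
  Sp. lutea: 0.16 × 0.036 = 0.00576
  Sp. viridis: 0.33 × 0.051 = 0.01683
  Sp. alba: 0.24 × 0.12 = 0.0288
  Sp. nigra: 0.19 × 0.04 = 0.0076
  Sp. caerulea: 0.08 × 0.106 = 0.00848
Sum = 0.06747.
P(Sp. caerulea | evidence) = 0.00848 / 0.06747 ≈ 0.126.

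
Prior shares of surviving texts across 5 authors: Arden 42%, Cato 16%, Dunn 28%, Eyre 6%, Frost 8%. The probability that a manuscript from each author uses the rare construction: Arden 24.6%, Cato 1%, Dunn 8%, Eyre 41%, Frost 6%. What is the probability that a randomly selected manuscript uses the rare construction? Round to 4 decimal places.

Unnormalized posteriors (prior × likelihood):
  Arden: 0.42 × 0.246 = 0.10332
  Cato: 0.16 × 0.01 = 0.0016
  Dunn: 0.28 × 0.08 = 0.0224
  Eyre: 0.06 × 0.41 = 0.0246
  Frost: 0.08 × 0.06 = 0.0048
P(rare-form) = 0.10332 + 0.0016 + 0.0224 + 0.0246 + 0.0048 = 0.15672 → 0.1567.

0.1567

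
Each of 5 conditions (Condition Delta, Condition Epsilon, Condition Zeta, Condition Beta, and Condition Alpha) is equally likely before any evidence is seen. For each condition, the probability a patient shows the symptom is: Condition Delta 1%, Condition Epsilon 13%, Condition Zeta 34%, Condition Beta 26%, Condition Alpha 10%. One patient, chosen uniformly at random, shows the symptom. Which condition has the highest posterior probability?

Since the prior is uniform, the posterior is proportional to the likelihood:
  Condition Delta: 0.01
  Condition Epsilon: 0.13
  Condition Zeta: 0.34
  Condition Beta: 0.26
  Condition Alpha: 0.1
Normalizing constant = 0.84.
Largest term belongs to Condition Zeta, so Condition Zeta is most probable.

Condition Zeta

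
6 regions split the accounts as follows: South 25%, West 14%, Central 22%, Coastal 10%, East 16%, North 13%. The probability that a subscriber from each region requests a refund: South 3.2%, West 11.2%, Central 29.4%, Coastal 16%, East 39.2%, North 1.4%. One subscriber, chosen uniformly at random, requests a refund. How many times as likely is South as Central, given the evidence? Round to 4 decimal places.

0.1237

Prior × likelihood for each hypothesis:
  South: 0.25 × 0.032 = 0.008
  West: 0.14 × 0.112 = 0.01568
  Central: 0.22 × 0.294 = 0.06468
  Coastal: 0.1 × 0.16 = 0.016
  East: 0.16 × 0.392 = 0.06272
  North: 0.13 × 0.014 = 0.00182
Sum = 0.1689.
The ratio is 0.008 / 0.06468 (the normalizer cancels) = 0.1237.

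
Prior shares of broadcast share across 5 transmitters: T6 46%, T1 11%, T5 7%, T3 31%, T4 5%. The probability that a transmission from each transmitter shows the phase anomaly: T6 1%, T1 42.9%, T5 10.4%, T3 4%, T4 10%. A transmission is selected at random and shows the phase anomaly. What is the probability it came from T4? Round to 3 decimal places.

0.065

By Bayes' rule, posterior ∝ prior × likelihood:
  T6: 0.46 × 0.01 = 0.0046
  T1: 0.11 × 0.429 = 0.04719
  T5: 0.07 × 0.104 = 0.00728
  T3: 0.31 × 0.04 = 0.0124
  T4: 0.05 × 0.1 = 0.005
Sum = 0.07647.
P(T4 | evidence) = 0.005 / 0.07647 ≈ 0.065.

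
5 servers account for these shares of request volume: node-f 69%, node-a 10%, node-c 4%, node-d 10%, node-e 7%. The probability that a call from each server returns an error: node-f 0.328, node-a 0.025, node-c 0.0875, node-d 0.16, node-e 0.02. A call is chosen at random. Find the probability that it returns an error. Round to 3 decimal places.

0.250

By Bayes' rule, posterior ∝ prior × likelihood:
  node-f: 0.69 × 0.328 = 0.22632
  node-a: 0.1 × 0.025 = 0.0025
  node-c: 0.04 × 0.0875 = 0.0035
  node-d: 0.1 × 0.16 = 0.016
  node-e: 0.07 × 0.02 = 0.0014
P(error) = 0.22632 + 0.0025 + 0.0035 + 0.016 + 0.0014 = 0.24972 → 0.250.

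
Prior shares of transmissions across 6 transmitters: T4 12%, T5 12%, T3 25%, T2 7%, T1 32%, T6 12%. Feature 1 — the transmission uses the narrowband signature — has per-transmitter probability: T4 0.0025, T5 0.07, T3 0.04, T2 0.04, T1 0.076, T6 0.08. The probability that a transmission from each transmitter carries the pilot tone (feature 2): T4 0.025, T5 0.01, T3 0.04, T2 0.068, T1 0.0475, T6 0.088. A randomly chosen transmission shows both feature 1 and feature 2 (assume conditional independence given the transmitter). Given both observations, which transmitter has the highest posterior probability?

T1

By Bayes' rule, posterior ∝ prior × likelihood:
  T4: 0.12 × 0.0025 × 0.025 = 0.0000075
  T5: 0.12 × 0.07 × 0.01 = 0.000084
  T3: 0.25 × 0.04 × 0.04 = 0.0004
  T2: 0.07 × 0.04 × 0.068 = 0.0001904
  T1: 0.32 × 0.076 × 0.0475 = 0.0011552
  T6: 0.12 × 0.08 × 0.088 = 0.0008448
Total = 0.0026819.
Largest term belongs to T1, so T1 is most probable.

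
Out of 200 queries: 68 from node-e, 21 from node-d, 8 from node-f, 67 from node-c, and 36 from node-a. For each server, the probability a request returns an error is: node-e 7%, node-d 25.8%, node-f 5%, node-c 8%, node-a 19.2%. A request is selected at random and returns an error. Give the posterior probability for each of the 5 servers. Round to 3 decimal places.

node-e 0.208, node-d 0.237, node-f 0.018, node-c 0.235, node-a 0.302

By Bayes' rule, posterior ∝ prior × likelihood:
  node-e: 0.34 × 0.07 = 0.0238
  node-d: 0.105 × 0.258 = 0.02709
  node-f: 0.04 × 0.05 = 0.002
  node-c: 0.335 × 0.08 = 0.0268
  node-a: 0.18 × 0.192 = 0.03456
Normalizing constant = 0.11425.
P(node-e | error) = 0.0238/0.11425 ≈ 0.208
P(node-d | error) = 0.02709/0.11425 ≈ 0.237
P(node-f | error) = 0.002/0.11425 ≈ 0.018
P(node-c | error) = 0.0268/0.11425 ≈ 0.235
P(node-a | error) = 0.03456/0.11425 ≈ 0.302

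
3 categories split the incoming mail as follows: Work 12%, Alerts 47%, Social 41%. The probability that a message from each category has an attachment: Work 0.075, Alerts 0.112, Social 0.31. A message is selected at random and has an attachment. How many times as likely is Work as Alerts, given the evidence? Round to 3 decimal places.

Prior × likelihood for each hypothesis:
  Work: 0.12 × 0.075 = 0.009
  Alerts: 0.47 × 0.112 = 0.05264
  Social: 0.41 × 0.31 = 0.1271
Total = 0.18874.
The ratio is 0.009 / 0.05264 (the normalizer cancels) = 0.171.

0.171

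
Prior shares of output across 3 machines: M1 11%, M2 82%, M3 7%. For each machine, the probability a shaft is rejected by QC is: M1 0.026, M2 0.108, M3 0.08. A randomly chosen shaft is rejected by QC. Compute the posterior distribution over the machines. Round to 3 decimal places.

By Bayes' rule, posterior ∝ prior × likelihood:
  M1: 0.11 × 0.026 = 0.00286
  M2: 0.82 × 0.108 = 0.08856
  M3: 0.07 × 0.08 = 0.0056
Total = 0.09702.
P(M1 | rejected) = 0.00286/0.09702 ≈ 0.029
P(M2 | rejected) = 0.08856/0.09702 ≈ 0.913
P(M3 | rejected) = 0.0056/0.09702 ≈ 0.058
(Check: 0.029+0.913+0.058 = 1.000.)

M1 0.029, M2 0.913, M3 0.058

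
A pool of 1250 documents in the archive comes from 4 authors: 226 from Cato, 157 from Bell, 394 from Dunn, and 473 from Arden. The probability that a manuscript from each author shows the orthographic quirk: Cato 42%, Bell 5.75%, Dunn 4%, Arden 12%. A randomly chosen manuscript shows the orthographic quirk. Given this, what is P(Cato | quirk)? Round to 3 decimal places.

Compute prior × likelihood for every hypothesis:
  Cato: 0.1808 × 0.42 = 0.075936
  Bell: 0.1256 × 0.0575 = 0.007222
  Dunn: 0.3152 × 0.04 = 0.012608
  Arden: 0.3784 × 0.12 = 0.045408
Total = 0.141174.
P(Cato | evidence) = 0.075936 / 0.141174 ≈ 0.538.

0.538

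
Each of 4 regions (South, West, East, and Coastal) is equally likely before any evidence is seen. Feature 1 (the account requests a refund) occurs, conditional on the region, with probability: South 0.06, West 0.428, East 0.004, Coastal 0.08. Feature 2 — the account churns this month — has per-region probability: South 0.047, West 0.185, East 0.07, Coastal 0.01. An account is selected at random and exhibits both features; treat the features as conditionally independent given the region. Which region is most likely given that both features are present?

With a uniform prior (1/4 each), posterior ∝ likelihood:
  South: 0.06 × 0.047 = 0.00282
  West: 0.428 × 0.185 = 0.07918
  East: 0.004 × 0.07 = 0.00028
  Coastal: 0.08 × 0.01 = 0.0008
Normalizing constant = 0.08308.
Largest term belongs to West, so West is most probable.

West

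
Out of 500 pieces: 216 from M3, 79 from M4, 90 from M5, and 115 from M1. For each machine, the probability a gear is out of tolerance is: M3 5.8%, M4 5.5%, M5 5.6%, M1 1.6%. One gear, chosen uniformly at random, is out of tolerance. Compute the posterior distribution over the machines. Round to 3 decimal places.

Unnormalized posteriors (prior × likelihood):
  M3: 0.432 × 0.058 = 0.025056
  M4: 0.158 × 0.055 = 0.00869
  M5: 0.18 × 0.056 = 0.01008
  M1: 0.23 × 0.016 = 0.00368
Sum = 0.047506.
P(M3 | oversize) = 0.025056/0.047506 ≈ 0.527
P(M4 | oversize) = 0.00869/0.047506 ≈ 0.183
P(M5 | oversize) = 0.01008/0.047506 ≈ 0.212
P(M1 | oversize) = 0.00368/0.047506 ≈ 0.077
(Check: 0.527+0.183+0.212+0.077 = 0.999.)

M3 0.527, M4 0.183, M5 0.212, M1 0.077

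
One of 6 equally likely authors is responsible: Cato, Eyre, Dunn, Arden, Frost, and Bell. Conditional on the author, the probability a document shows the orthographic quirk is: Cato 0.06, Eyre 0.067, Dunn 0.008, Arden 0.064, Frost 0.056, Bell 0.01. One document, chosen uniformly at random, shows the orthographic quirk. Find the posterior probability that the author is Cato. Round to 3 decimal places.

0.226

With a uniform prior (1/6 each), posterior ∝ likelihood:
  Cato: 0.06
  Eyre: 0.067
  Dunn: 0.008
  Arden: 0.064
  Frost: 0.056
  Bell: 0.01
Normalizing constant = 0.265.
P(Cato | evidence) = 0.06 / 0.265 ≈ 0.226.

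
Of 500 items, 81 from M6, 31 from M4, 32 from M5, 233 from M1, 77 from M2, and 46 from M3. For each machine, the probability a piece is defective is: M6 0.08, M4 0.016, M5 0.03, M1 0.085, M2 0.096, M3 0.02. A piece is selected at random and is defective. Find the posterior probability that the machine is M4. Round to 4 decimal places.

0.0138

By Bayes' rule, posterior ∝ prior × likelihood:
  M6: 0.162 × 0.08 = 0.01296
  M4: 0.062 × 0.016 = 0.000992
  M5: 0.064 × 0.03 = 0.00192
  M1: 0.466 × 0.085 = 0.03961
  M2: 0.154 × 0.096 = 0.014784
  M3: 0.092 × 0.02 = 0.00184
Sum = 0.072106.
P(M4 | evidence) = 0.000992 / 0.072106 ≈ 0.0138.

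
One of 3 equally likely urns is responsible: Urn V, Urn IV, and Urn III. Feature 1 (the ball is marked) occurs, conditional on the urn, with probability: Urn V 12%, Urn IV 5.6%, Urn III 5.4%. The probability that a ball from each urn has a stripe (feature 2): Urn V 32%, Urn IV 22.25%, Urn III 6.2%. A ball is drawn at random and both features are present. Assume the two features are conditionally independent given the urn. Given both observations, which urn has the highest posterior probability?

With a uniform prior (1/3 each), posterior ∝ likelihood:
  Urn V: 0.12 × 0.32 = 0.0384
  Urn IV: 0.056 × 0.2225 = 0.01246
  Urn III: 0.054 × 0.062 = 0.003348
Sum = 0.054208.
Largest term belongs to Urn V, so Urn V is most probable.

Urn V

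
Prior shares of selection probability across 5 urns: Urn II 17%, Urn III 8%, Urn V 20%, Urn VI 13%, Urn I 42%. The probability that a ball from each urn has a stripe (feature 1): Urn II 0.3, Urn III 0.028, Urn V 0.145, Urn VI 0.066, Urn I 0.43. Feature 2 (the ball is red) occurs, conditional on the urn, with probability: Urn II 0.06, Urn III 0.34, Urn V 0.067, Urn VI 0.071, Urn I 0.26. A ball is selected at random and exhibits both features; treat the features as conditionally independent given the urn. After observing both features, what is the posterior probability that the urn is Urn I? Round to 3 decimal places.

Unnormalized posteriors (prior × likelihood):
  Urn II: 0.17 × 0.3 × 0.06 = 0.00306
  Urn III: 0.08 × 0.028 × 0.34 = 0.0007616
  Urn V: 0.2 × 0.145 × 0.067 = 0.001943
  Urn VI: 0.13 × 0.066 × 0.071 = 0.00060918
  Urn I: 0.42 × 0.43 × 0.26 = 0.046956
Normalizing constant = 0.05332978.
P(Urn I | evidence) = 0.046956 / 0.05332978 ≈ 0.880.

0.880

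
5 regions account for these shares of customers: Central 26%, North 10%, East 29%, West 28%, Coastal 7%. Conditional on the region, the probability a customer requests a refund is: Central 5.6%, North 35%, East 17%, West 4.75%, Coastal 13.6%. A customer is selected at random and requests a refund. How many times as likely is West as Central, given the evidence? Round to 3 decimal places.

Prior × likelihood for each hypothesis:
  Central: 0.26 × 0.056 = 0.01456
  North: 0.1 × 0.35 = 0.035
  East: 0.29 × 0.17 = 0.0493
  West: 0.28 × 0.0475 = 0.0133
  Coastal: 0.07 × 0.136 = 0.00952
Sum = 0.12168.
The ratio is 0.0133 / 0.01456 (the normalizer cancels) = 0.913.

0.913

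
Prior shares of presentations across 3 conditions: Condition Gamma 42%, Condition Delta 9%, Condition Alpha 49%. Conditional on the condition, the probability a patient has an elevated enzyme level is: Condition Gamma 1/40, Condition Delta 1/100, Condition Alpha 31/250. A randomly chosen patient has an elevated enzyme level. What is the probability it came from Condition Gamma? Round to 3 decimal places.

By Bayes' rule, posterior ∝ prior × likelihood:
  Condition Gamma: 0.42 × 0.025 = 0.0105
  Condition Delta: 0.09 × 0.01 = 0.0009
  Condition Alpha: 0.49 × 0.124 = 0.06076
Sum = 0.07216.
P(Condition Gamma | evidence) = 0.0105 / 0.07216 ≈ 0.146.

0.146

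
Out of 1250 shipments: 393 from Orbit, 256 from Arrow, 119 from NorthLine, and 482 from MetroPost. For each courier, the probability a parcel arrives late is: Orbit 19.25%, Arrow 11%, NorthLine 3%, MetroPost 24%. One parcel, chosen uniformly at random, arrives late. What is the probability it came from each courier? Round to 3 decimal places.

Compute prior × likelihood for every hypothesis:
  Orbit: 0.3144 × 0.1925 = 0.060522
  Arrow: 0.2048 × 0.11 = 0.022528
  NorthLine: 0.0952 × 0.03 = 0.002856
  MetroPost: 0.3856 × 0.24 = 0.092544
Normalizing constant = 0.17845.
P(Orbit | late) = 0.060522/0.17845 ≈ 0.339
P(Arrow | late) = 0.022528/0.17845 ≈ 0.126
P(NorthLine | late) = 0.002856/0.17845 ≈ 0.016
P(MetroPost | late) = 0.092544/0.17845 ≈ 0.519

Orbit 0.339, Arrow 0.126, NorthLine 0.016, MetroPost 0.519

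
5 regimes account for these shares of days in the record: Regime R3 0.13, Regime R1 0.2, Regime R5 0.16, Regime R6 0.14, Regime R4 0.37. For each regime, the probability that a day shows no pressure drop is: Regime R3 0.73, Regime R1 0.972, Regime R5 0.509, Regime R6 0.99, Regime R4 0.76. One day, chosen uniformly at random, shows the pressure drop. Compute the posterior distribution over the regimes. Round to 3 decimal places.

Regime R3 0.168, Regime R1 0.027, Regime R5 0.375, Regime R6 0.007, Regime R4 0.424

Taking complements, P(drop | each) = Regime R3 0.27, Regime R1 0.028, Regime R5 0.491, Regime R6 0.01, Regime R4 0.24.
Unnormalized posteriors (prior × likelihood):
  Regime R3: 0.13 × 0.27 = 0.0351
  Regime R1: 0.2 × 0.028 = 0.0056
  Regime R5: 0.16 × 0.491 = 0.07856
  Regime R6: 0.14 × 0.01 = 0.0014
  Regime R4: 0.37 × 0.24 = 0.0888
Sum = 0.20946.
P(Regime R3 | drop) = 0.0351/0.20946 ≈ 0.168
P(Regime R1 | drop) = 0.0056/0.20946 ≈ 0.027
P(Regime R5 | drop) = 0.07856/0.20946 ≈ 0.375
P(Regime R6 | drop) = 0.0014/0.20946 ≈ 0.007
P(Regime R4 | drop) = 0.0888/0.20946 ≈ 0.424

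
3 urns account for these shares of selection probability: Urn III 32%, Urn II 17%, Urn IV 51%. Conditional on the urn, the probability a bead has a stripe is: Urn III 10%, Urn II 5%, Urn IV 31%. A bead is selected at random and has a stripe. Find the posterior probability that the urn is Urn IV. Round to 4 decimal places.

Compute prior × likelihood for every hypothesis:
  Urn III: 0.32 × 0.1 = 0.032
  Urn II: 0.17 × 0.05 = 0.0085
  Urn IV: 0.51 × 0.31 = 0.1581
Sum = 0.1986.
P(Urn IV | evidence) = 0.1581 / 0.1986 ≈ 0.7961.

0.7961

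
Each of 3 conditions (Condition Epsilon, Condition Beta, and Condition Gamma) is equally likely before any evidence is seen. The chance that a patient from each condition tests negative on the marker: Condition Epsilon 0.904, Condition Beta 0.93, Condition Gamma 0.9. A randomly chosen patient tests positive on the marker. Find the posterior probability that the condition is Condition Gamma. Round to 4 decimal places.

0.3759

Taking complements, P(marker-positive | each) = Condition Epsilon 0.096, Condition Beta 0.07, Condition Gamma 0.1.
With a uniform prior (1/3 each), posterior ∝ likelihood:
  Condition Epsilon: 0.096
  Condition Beta: 0.07
  Condition Gamma: 0.1
Sum = 0.266.
P(Condition Gamma | evidence) = 0.1 / 0.266 ≈ 0.3759.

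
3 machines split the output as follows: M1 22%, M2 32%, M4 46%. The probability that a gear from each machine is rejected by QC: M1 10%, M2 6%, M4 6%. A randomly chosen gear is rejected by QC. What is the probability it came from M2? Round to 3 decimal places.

0.279

Unnormalized posteriors (prior × likelihood):
  M1: 0.22 × 0.1 = 0.022
  M2: 0.32 × 0.06 = 0.0192
  M4: 0.46 × 0.06 = 0.0276
Sum = 0.0688.
P(M2 | evidence) = 0.0192 / 0.0688 ≈ 0.279.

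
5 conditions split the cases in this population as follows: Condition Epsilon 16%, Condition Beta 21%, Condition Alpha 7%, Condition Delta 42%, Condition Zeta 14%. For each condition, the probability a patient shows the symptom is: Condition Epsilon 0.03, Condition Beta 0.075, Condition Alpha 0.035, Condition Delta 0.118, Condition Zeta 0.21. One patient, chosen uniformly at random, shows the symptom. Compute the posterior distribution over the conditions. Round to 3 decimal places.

Prior × likelihood for each hypothesis:
  Condition Epsilon: 0.16 × 0.03 = 0.0048
  Condition Beta: 0.21 × 0.075 = 0.01575
  Condition Alpha: 0.07 × 0.035 = 0.00245
  Condition Delta: 0.42 × 0.118 = 0.04956
  Condition Zeta: 0.14 × 0.21 = 0.0294
Normalizing constant = 0.10196.
P(Condition Epsilon | symptomatic) = 0.0048/0.10196 ≈ 0.047
P(Condition Beta | symptomatic) = 0.01575/0.10196 ≈ 0.154
P(Condition Alpha | symptomatic) = 0.00245/0.10196 ≈ 0.024
P(Condition Delta | symptomatic) = 0.04956/0.10196 ≈ 0.486
P(Condition Zeta | symptomatic) = 0.0294/0.10196 ≈ 0.288

Condition Epsilon 0.047, Condition Beta 0.154, Condition Alpha 0.024, Condition Delta 0.486, Condition Zeta 0.288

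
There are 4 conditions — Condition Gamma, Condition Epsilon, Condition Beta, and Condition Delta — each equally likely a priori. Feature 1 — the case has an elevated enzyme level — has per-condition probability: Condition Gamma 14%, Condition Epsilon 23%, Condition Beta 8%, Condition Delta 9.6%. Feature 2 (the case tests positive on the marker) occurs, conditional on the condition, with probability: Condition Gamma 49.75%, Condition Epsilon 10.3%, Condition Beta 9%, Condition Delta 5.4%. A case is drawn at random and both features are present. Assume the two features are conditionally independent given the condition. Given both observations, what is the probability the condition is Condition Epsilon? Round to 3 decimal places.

Since the prior is uniform, the posterior is proportional to the likelihood:
  Condition Gamma: 0.14 × 0.4975 = 0.06965
  Condition Epsilon: 0.23 × 0.103 = 0.02369
  Condition Beta: 0.08 × 0.09 = 0.0072
  Condition Delta: 0.096 × 0.054 = 0.005184
Sum = 0.105724.
P(Condition Epsilon | evidence) = 0.02369 / 0.105724 ≈ 0.224.

0.224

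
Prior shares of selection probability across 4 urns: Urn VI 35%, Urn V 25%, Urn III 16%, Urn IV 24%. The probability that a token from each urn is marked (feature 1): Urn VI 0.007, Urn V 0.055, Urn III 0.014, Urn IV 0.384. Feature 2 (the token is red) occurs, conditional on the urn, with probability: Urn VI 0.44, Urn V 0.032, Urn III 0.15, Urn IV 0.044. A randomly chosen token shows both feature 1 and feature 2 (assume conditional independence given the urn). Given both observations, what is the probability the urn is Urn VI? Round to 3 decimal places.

By Bayes' rule, posterior ∝ prior × likelihood:
  Urn VI: 0.35 × 0.007 × 0.44 = 0.001078
  Urn V: 0.25 × 0.055 × 0.032 = 0.00044
  Urn III: 0.16 × 0.014 × 0.15 = 0.000336
  Urn IV: 0.24 × 0.384 × 0.044 = 0.00405504
Sum = 0.00590904.
P(Urn VI | evidence) = 0.001078 / 0.00590904 ≈ 0.182.

0.182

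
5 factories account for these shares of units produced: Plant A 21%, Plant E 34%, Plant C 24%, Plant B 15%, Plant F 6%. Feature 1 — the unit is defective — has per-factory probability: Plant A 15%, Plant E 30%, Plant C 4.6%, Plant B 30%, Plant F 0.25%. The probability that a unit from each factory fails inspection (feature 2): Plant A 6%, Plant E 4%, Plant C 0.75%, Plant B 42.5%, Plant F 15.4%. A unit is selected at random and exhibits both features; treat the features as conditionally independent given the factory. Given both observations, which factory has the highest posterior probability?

Plant B

By Bayes' rule, posterior ∝ prior × likelihood:
  Plant A: 0.21 × 0.15 × 0.06 = 0.00189
  Plant E: 0.34 × 0.3 × 0.04 = 0.00408
  Plant C: 0.24 × 0.046 × 0.0075 = 0.0000828
  Plant B: 0.15 × 0.3 × 0.425 = 0.019125
  Plant F: 0.06 × 0.0025 × 0.154 = 0.0000231
Sum = 0.0252009.
Largest term belongs to Plant B, so Plant B is most probable.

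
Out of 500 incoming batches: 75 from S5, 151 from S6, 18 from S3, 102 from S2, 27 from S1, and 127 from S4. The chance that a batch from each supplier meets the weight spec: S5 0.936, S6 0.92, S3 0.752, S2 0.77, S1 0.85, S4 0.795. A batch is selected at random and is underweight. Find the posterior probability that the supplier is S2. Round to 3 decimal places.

Taking complements, P(underweight | each) = S5 0.064, S6 0.08, S3 0.248, S2 0.23, S1 0.15, S4 0.205.
Compute prior × likelihood for every hypothesis:
  S5: 0.15 × 0.064 = 0.0096
  S6: 0.302 × 0.08 = 0.02416
  S3: 0.036 × 0.248 = 0.008928
  S2: 0.204 × 0.23 = 0.04692
  S1: 0.054 × 0.15 = 0.0081
  S4: 0.254 × 0.205 = 0.05207
Normalizing constant = 0.149778.
P(S2 | evidence) = 0.04692 / 0.149778 ≈ 0.313.

0.313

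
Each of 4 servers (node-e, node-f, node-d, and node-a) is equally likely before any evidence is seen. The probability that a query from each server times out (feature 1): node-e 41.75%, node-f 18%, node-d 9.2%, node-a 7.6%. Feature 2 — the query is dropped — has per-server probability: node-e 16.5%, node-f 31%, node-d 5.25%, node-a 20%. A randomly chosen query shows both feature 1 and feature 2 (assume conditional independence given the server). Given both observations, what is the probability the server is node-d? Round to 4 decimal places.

With a uniform prior (1/4 each), posterior ∝ likelihood:
  node-e: 0.4175 × 0.165 = 0.0688875
  node-f: 0.18 × 0.31 = 0.0558
  node-d: 0.092 × 0.0525 = 0.00483
  node-a: 0.076 × 0.2 = 0.0152
Normalizing constant = 0.1447175.
P(node-d | evidence) = 0.00483 / 0.1447175 ≈ 0.0334.

0.0334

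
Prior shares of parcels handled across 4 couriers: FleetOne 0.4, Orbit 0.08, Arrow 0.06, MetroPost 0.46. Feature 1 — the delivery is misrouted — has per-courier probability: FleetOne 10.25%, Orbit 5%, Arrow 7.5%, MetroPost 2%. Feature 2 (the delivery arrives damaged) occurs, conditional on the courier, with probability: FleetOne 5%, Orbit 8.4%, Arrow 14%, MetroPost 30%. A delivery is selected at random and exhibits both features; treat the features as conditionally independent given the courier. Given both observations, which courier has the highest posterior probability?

MetroPost

Prior × likelihood for each hypothesis:
  FleetOne: 0.4 × 0.1025 × 0.05 = 0.00205
  Orbit: 0.08 × 0.05 × 0.084 = 0.000336
  Arrow: 0.06 × 0.075 × 0.14 = 0.00063
  MetroPost: 0.46 × 0.02 × 0.3 = 0.00276
Total = 0.005776.
Largest term belongs to MetroPost, so MetroPost is most probable.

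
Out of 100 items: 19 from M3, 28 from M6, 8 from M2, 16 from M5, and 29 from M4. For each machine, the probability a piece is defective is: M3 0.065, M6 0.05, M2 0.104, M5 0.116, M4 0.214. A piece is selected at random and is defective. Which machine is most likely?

M4

Prior × likelihood for each hypothesis:
  M3: 0.19 × 0.065 = 0.01235
  M6: 0.28 × 0.05 = 0.014
  M2: 0.08 × 0.104 = 0.00832
  M5: 0.16 × 0.116 = 0.01856
  M4: 0.29 × 0.214 = 0.06206
Normalizing constant = 0.11529.
Largest term belongs to M4, so M4 is most probable.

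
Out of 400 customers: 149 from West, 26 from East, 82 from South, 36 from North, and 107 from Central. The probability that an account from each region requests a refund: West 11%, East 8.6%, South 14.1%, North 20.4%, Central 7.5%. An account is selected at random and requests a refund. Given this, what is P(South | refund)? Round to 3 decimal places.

Compute prior × likelihood for every hypothesis:
  West: 0.3725 × 0.11 = 0.040975
  East: 0.065 × 0.086 = 0.00559
  South: 0.205 × 0.141 = 0.028905
  North: 0.09 × 0.204 = 0.01836
  Central: 0.2675 × 0.075 = 0.0200625
Normalizing constant = 0.1138925.
P(South | evidence) = 0.028905 / 0.1138925 ≈ 0.254.

0.254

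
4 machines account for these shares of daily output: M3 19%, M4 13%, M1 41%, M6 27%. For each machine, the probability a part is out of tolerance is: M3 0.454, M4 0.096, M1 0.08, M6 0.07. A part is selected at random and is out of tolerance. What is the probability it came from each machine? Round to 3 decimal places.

M3 0.573, M4 0.083, M1 0.218, M6 0.126

By Bayes' rule, posterior ∝ prior × likelihood:
  M3: 0.19 × 0.454 = 0.08626
  M4: 0.13 × 0.096 = 0.01248
  M1: 0.41 × 0.08 = 0.0328
  M6: 0.27 × 0.07 = 0.0189
Sum = 0.15044.
P(M3 | oversize) = 0.08626/0.15044 ≈ 0.573
P(M4 | oversize) = 0.01248/0.15044 ≈ 0.083
P(M1 | oversize) = 0.0328/0.15044 ≈ 0.218
P(M6 | oversize) = 0.0189/0.15044 ≈ 0.126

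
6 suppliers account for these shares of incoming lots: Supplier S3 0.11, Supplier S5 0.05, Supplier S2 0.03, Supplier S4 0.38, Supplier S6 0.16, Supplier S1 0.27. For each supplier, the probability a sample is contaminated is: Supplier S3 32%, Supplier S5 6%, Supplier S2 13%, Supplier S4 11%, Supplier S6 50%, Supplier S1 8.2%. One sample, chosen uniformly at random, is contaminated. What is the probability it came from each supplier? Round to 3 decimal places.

By Bayes' rule, posterior ∝ prior × likelihood:
  Supplier S3: 0.11 × 0.32 = 0.0352
  Supplier S5: 0.05 × 0.06 = 0.003
  Supplier S2: 0.03 × 0.13 = 0.0039
  Supplier S4: 0.38 × 0.11 = 0.0418
  Supplier S6: 0.16 × 0.5 = 0.08
  Supplier S1: 0.27 × 0.082 = 0.02214
Normalizing constant = 0.18604.
P(Supplier S3 | contaminated) = 0.0352/0.18604 ≈ 0.189
P(Supplier S5 | contaminated) = 0.003/0.18604 ≈ 0.016
P(Supplier S2 | contaminated) = 0.0039/0.18604 ≈ 0.021
P(Supplier S4 | contaminated) = 0.0418/0.18604 ≈ 0.225
P(Supplier S6 | contaminated) = 0.08/0.18604 ≈ 0.430
P(Supplier S1 | contaminated) = 0.02214/0.18604 ≈ 0.119

Supplier S3 0.189, Supplier S5 0.016, Supplier S2 0.021, Supplier S4 0.225, Supplier S6 0.430, Supplier S1 0.119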